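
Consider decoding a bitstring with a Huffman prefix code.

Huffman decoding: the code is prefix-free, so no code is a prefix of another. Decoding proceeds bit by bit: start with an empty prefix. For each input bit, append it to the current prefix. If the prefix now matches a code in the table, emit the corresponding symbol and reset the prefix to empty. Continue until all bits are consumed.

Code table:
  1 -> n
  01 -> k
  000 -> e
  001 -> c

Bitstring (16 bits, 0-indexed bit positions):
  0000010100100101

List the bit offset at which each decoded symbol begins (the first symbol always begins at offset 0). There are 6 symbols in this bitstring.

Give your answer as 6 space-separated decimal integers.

Bit 0: prefix='0' (no match yet)
Bit 1: prefix='00' (no match yet)
Bit 2: prefix='000' -> emit 'e', reset
Bit 3: prefix='0' (no match yet)
Bit 4: prefix='00' (no match yet)
Bit 5: prefix='001' -> emit 'c', reset
Bit 6: prefix='0' (no match yet)
Bit 7: prefix='01' -> emit 'k', reset
Bit 8: prefix='0' (no match yet)
Bit 9: prefix='00' (no match yet)
Bit 10: prefix='001' -> emit 'c', reset
Bit 11: prefix='0' (no match yet)
Bit 12: prefix='00' (no match yet)
Bit 13: prefix='001' -> emit 'c', reset
Bit 14: prefix='0' (no match yet)
Bit 15: prefix='01' -> emit 'k', reset

Answer: 0 3 6 8 11 14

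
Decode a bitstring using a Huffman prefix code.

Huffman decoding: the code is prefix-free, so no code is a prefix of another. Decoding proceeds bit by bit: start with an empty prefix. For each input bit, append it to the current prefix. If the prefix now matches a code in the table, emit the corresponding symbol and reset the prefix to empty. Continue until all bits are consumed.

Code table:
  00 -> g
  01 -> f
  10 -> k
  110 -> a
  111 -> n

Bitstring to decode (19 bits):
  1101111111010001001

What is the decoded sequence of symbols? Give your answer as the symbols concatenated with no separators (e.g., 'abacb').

Answer: annkkgkf

Derivation:
Bit 0: prefix='1' (no match yet)
Bit 1: prefix='11' (no match yet)
Bit 2: prefix='110' -> emit 'a', reset
Bit 3: prefix='1' (no match yet)
Bit 4: prefix='11' (no match yet)
Bit 5: prefix='111' -> emit 'n', reset
Bit 6: prefix='1' (no match yet)
Bit 7: prefix='11' (no match yet)
Bit 8: prefix='111' -> emit 'n', reset
Bit 9: prefix='1' (no match yet)
Bit 10: prefix='10' -> emit 'k', reset
Bit 11: prefix='1' (no match yet)
Bit 12: prefix='10' -> emit 'k', reset
Bit 13: prefix='0' (no match yet)
Bit 14: prefix='00' -> emit 'g', reset
Bit 15: prefix='1' (no match yet)
Bit 16: prefix='10' -> emit 'k', reset
Bit 17: prefix='0' (no match yet)
Bit 18: prefix='01' -> emit 'f', reset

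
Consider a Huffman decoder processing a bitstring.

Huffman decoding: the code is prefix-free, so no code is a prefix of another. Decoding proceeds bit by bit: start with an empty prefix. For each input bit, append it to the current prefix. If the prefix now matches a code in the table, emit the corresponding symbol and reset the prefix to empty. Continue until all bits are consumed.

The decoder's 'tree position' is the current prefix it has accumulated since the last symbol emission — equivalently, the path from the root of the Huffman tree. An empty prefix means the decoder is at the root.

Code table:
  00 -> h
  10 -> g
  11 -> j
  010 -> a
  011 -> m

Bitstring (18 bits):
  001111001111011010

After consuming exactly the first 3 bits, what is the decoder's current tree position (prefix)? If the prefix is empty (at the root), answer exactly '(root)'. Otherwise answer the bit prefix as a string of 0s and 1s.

Answer: 1

Derivation:
Bit 0: prefix='0' (no match yet)
Bit 1: prefix='00' -> emit 'h', reset
Bit 2: prefix='1' (no match yet)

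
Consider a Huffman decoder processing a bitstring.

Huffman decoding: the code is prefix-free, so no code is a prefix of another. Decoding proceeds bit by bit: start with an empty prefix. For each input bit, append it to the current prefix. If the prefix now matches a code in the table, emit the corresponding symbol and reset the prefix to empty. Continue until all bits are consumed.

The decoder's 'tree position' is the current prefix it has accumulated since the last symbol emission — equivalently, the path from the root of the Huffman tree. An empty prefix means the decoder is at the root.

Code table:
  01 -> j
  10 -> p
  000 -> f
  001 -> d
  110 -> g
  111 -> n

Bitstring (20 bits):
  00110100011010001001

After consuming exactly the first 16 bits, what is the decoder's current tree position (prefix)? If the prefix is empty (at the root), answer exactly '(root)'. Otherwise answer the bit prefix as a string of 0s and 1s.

Answer: 00

Derivation:
Bit 0: prefix='0' (no match yet)
Bit 1: prefix='00' (no match yet)
Bit 2: prefix='001' -> emit 'd', reset
Bit 3: prefix='1' (no match yet)
Bit 4: prefix='10' -> emit 'p', reset
Bit 5: prefix='1' (no match yet)
Bit 6: prefix='10' -> emit 'p', reset
Bit 7: prefix='0' (no match yet)
Bit 8: prefix='00' (no match yet)
Bit 9: prefix='001' -> emit 'd', reset
Bit 10: prefix='1' (no match yet)
Bit 11: prefix='10' -> emit 'p', reset
Bit 12: prefix='1' (no match yet)
Bit 13: prefix='10' -> emit 'p', reset
Bit 14: prefix='0' (no match yet)
Bit 15: prefix='00' (no match yet)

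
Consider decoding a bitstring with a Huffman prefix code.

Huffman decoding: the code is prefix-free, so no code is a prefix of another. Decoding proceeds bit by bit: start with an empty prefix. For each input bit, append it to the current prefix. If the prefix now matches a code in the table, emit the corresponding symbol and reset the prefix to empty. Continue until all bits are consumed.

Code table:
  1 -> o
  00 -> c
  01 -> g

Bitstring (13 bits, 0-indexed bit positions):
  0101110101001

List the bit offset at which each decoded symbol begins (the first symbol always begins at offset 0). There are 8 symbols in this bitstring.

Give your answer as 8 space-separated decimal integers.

Bit 0: prefix='0' (no match yet)
Bit 1: prefix='01' -> emit 'g', reset
Bit 2: prefix='0' (no match yet)
Bit 3: prefix='01' -> emit 'g', reset
Bit 4: prefix='1' -> emit 'o', reset
Bit 5: prefix='1' -> emit 'o', reset
Bit 6: prefix='0' (no match yet)
Bit 7: prefix='01' -> emit 'g', reset
Bit 8: prefix='0' (no match yet)
Bit 9: prefix='01' -> emit 'g', reset
Bit 10: prefix='0' (no match yet)
Bit 11: prefix='00' -> emit 'c', reset
Bit 12: prefix='1' -> emit 'o', reset

Answer: 0 2 4 5 6 8 10 12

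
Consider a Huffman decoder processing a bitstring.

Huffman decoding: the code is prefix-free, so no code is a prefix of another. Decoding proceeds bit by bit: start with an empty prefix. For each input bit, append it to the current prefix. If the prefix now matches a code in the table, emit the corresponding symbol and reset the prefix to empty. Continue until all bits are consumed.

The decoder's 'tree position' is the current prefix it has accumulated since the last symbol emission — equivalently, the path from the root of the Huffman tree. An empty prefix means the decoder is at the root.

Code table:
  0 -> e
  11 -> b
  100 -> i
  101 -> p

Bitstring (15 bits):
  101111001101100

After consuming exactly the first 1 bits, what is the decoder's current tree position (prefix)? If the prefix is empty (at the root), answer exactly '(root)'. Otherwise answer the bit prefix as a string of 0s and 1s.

Answer: 1

Derivation:
Bit 0: prefix='1' (no match yet)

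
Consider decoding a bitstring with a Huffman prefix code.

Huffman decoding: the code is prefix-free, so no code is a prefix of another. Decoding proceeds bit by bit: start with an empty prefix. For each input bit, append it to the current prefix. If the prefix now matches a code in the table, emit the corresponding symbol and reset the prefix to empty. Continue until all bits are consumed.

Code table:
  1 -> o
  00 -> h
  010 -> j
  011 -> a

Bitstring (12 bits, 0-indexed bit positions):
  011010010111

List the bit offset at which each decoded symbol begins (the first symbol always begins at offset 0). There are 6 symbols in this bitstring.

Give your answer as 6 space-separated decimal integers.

Answer: 0 3 6 9 10 11

Derivation:
Bit 0: prefix='0' (no match yet)
Bit 1: prefix='01' (no match yet)
Bit 2: prefix='011' -> emit 'a', reset
Bit 3: prefix='0' (no match yet)
Bit 4: prefix='01' (no match yet)
Bit 5: prefix='010' -> emit 'j', reset
Bit 6: prefix='0' (no match yet)
Bit 7: prefix='01' (no match yet)
Bit 8: prefix='010' -> emit 'j', reset
Bit 9: prefix='1' -> emit 'o', reset
Bit 10: prefix='1' -> emit 'o', reset
Bit 11: prefix='1' -> emit 'o', reset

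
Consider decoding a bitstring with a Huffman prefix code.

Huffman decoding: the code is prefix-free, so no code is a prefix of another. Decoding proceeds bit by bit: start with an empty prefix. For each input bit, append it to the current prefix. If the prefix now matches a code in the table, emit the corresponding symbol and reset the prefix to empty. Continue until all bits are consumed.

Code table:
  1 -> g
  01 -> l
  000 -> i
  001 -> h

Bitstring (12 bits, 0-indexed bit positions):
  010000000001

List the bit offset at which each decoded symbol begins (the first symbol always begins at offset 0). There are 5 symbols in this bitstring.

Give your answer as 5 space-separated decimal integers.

Answer: 0 2 5 8 11

Derivation:
Bit 0: prefix='0' (no match yet)
Bit 1: prefix='01' -> emit 'l', reset
Bit 2: prefix='0' (no match yet)
Bit 3: prefix='00' (no match yet)
Bit 4: prefix='000' -> emit 'i', reset
Bit 5: prefix='0' (no match yet)
Bit 6: prefix='00' (no match yet)
Bit 7: prefix='000' -> emit 'i', reset
Bit 8: prefix='0' (no match yet)
Bit 9: prefix='00' (no match yet)
Bit 10: prefix='000' -> emit 'i', reset
Bit 11: prefix='1' -> emit 'g', reset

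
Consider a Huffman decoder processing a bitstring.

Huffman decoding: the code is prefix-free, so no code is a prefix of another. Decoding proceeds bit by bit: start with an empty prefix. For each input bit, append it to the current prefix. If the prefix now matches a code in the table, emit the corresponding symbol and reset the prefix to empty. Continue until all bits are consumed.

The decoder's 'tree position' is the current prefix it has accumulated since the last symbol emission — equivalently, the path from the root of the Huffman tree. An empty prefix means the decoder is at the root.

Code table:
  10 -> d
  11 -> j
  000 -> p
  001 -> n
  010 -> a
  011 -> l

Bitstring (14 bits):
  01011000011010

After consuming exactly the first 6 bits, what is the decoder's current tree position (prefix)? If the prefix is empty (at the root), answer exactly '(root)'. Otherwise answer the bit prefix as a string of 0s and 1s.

Bit 0: prefix='0' (no match yet)
Bit 1: prefix='01' (no match yet)
Bit 2: prefix='010' -> emit 'a', reset
Bit 3: prefix='1' (no match yet)
Bit 4: prefix='11' -> emit 'j', reset
Bit 5: prefix='0' (no match yet)

Answer: 0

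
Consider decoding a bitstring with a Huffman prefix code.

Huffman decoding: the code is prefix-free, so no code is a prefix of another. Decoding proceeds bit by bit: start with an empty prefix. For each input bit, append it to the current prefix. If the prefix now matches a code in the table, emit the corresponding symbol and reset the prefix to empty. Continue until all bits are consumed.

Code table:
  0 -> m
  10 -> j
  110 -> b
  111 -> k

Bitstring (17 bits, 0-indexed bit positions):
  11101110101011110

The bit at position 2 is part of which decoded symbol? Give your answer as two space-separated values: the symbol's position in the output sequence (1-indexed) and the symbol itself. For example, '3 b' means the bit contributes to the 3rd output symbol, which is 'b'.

Answer: 1 k

Derivation:
Bit 0: prefix='1' (no match yet)
Bit 1: prefix='11' (no match yet)
Bit 2: prefix='111' -> emit 'k', reset
Bit 3: prefix='0' -> emit 'm', reset
Bit 4: prefix='1' (no match yet)
Bit 5: prefix='11' (no match yet)
Bit 6: prefix='111' -> emit 'k', reset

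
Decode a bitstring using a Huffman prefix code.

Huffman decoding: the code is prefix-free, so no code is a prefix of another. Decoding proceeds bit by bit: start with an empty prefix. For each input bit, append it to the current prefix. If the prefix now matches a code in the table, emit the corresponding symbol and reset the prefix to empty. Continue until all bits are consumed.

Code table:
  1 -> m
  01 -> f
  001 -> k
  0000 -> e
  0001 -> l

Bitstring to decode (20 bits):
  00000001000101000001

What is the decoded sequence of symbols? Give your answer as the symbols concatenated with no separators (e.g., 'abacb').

Answer: ellfef

Derivation:
Bit 0: prefix='0' (no match yet)
Bit 1: prefix='00' (no match yet)
Bit 2: prefix='000' (no match yet)
Bit 3: prefix='0000' -> emit 'e', reset
Bit 4: prefix='0' (no match yet)
Bit 5: prefix='00' (no match yet)
Bit 6: prefix='000' (no match yet)
Bit 7: prefix='0001' -> emit 'l', reset
Bit 8: prefix='0' (no match yet)
Bit 9: prefix='00' (no match yet)
Bit 10: prefix='000' (no match yet)
Bit 11: prefix='0001' -> emit 'l', reset
Bit 12: prefix='0' (no match yet)
Bit 13: prefix='01' -> emit 'f', reset
Bit 14: prefix='0' (no match yet)
Bit 15: prefix='00' (no match yet)
Bit 16: prefix='000' (no match yet)
Bit 17: prefix='0000' -> emit 'e', reset
Bit 18: prefix='0' (no match yet)
Bit 19: prefix='01' -> emit 'f', reset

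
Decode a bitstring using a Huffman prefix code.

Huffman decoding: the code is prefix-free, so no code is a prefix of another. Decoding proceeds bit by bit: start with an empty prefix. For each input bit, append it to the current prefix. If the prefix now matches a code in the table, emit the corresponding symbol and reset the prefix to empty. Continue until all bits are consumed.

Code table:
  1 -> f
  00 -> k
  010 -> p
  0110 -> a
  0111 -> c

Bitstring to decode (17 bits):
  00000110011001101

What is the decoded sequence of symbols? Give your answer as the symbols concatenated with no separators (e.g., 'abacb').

Answer: kkaaaf

Derivation:
Bit 0: prefix='0' (no match yet)
Bit 1: prefix='00' -> emit 'k', reset
Bit 2: prefix='0' (no match yet)
Bit 3: prefix='00' -> emit 'k', reset
Bit 4: prefix='0' (no match yet)
Bit 5: prefix='01' (no match yet)
Bit 6: prefix='011' (no match yet)
Bit 7: prefix='0110' -> emit 'a', reset
Bit 8: prefix='0' (no match yet)
Bit 9: prefix='01' (no match yet)
Bit 10: prefix='011' (no match yet)
Bit 11: prefix='0110' -> emit 'a', reset
Bit 12: prefix='0' (no match yet)
Bit 13: prefix='01' (no match yet)
Bit 14: prefix='011' (no match yet)
Bit 15: prefix='0110' -> emit 'a', reset
Bit 16: prefix='1' -> emit 'f', reset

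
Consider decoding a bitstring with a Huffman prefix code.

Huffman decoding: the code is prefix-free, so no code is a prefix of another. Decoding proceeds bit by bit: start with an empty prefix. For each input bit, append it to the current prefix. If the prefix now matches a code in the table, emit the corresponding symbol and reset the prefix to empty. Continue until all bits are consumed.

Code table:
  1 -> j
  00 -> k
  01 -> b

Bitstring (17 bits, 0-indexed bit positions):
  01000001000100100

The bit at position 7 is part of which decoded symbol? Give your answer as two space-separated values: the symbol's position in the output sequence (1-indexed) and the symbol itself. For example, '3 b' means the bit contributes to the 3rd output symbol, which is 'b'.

Answer: 4 b

Derivation:
Bit 0: prefix='0' (no match yet)
Bit 1: prefix='01' -> emit 'b', reset
Bit 2: prefix='0' (no match yet)
Bit 3: prefix='00' -> emit 'k', reset
Bit 4: prefix='0' (no match yet)
Bit 5: prefix='00' -> emit 'k', reset
Bit 6: prefix='0' (no match yet)
Bit 7: prefix='01' -> emit 'b', reset
Bit 8: prefix='0' (no match yet)
Bit 9: prefix='00' -> emit 'k', reset
Bit 10: prefix='0' (no match yet)
Bit 11: prefix='01' -> emit 'b', reset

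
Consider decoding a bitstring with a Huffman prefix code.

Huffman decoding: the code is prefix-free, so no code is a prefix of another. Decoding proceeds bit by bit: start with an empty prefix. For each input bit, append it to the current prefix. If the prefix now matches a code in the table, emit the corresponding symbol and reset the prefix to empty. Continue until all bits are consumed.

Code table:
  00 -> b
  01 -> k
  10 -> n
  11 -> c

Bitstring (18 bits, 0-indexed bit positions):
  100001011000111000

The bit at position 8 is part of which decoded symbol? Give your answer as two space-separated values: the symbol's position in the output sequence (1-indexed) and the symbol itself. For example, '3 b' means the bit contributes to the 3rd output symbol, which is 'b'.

Bit 0: prefix='1' (no match yet)
Bit 1: prefix='10' -> emit 'n', reset
Bit 2: prefix='0' (no match yet)
Bit 3: prefix='00' -> emit 'b', reset
Bit 4: prefix='0' (no match yet)
Bit 5: prefix='01' -> emit 'k', reset
Bit 6: prefix='0' (no match yet)
Bit 7: prefix='01' -> emit 'k', reset
Bit 8: prefix='1' (no match yet)
Bit 9: prefix='10' -> emit 'n', reset
Bit 10: prefix='0' (no match yet)
Bit 11: prefix='00' -> emit 'b', reset
Bit 12: prefix='1' (no match yet)

Answer: 5 n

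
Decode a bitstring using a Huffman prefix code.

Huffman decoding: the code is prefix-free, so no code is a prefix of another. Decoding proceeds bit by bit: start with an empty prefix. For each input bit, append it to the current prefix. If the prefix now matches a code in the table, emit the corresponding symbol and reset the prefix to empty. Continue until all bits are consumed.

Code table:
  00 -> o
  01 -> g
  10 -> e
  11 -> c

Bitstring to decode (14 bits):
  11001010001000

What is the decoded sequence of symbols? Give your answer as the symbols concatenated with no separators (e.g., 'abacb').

Bit 0: prefix='1' (no match yet)
Bit 1: prefix='11' -> emit 'c', reset
Bit 2: prefix='0' (no match yet)
Bit 3: prefix='00' -> emit 'o', reset
Bit 4: prefix='1' (no match yet)
Bit 5: prefix='10' -> emit 'e', reset
Bit 6: prefix='1' (no match yet)
Bit 7: prefix='10' -> emit 'e', reset
Bit 8: prefix='0' (no match yet)
Bit 9: prefix='00' -> emit 'o', reset
Bit 10: prefix='1' (no match yet)
Bit 11: prefix='10' -> emit 'e', reset
Bit 12: prefix='0' (no match yet)
Bit 13: prefix='00' -> emit 'o', reset

Answer: coeeoeo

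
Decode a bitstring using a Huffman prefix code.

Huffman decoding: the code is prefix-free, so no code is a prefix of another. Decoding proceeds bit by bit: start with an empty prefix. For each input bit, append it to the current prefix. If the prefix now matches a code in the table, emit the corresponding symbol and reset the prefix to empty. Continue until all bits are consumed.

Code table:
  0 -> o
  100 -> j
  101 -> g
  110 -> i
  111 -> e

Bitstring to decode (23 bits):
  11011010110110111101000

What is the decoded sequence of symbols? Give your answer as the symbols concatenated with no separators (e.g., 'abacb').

Answer: iigggeojo

Derivation:
Bit 0: prefix='1' (no match yet)
Bit 1: prefix='11' (no match yet)
Bit 2: prefix='110' -> emit 'i', reset
Bit 3: prefix='1' (no match yet)
Bit 4: prefix='11' (no match yet)
Bit 5: prefix='110' -> emit 'i', reset
Bit 6: prefix='1' (no match yet)
Bit 7: prefix='10' (no match yet)
Bit 8: prefix='101' -> emit 'g', reset
Bit 9: prefix='1' (no match yet)
Bit 10: prefix='10' (no match yet)
Bit 11: prefix='101' -> emit 'g', reset
Bit 12: prefix='1' (no match yet)
Bit 13: prefix='10' (no match yet)
Bit 14: prefix='101' -> emit 'g', reset
Bit 15: prefix='1' (no match yet)
Bit 16: prefix='11' (no match yet)
Bit 17: prefix='111' -> emit 'e', reset
Bit 18: prefix='0' -> emit 'o', reset
Bit 19: prefix='1' (no match yet)
Bit 20: prefix='10' (no match yet)
Bit 21: prefix='100' -> emit 'j', reset
Bit 22: prefix='0' -> emit 'o', reset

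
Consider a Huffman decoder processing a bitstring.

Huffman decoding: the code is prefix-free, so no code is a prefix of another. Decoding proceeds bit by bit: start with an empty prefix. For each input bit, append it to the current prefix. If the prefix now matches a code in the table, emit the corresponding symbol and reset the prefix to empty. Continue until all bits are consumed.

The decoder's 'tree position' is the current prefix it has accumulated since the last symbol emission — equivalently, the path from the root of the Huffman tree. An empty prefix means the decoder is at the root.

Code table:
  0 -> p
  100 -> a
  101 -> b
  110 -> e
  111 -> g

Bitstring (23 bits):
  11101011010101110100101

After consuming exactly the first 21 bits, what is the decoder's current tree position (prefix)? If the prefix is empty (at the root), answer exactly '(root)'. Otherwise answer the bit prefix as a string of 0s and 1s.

Bit 0: prefix='1' (no match yet)
Bit 1: prefix='11' (no match yet)
Bit 2: prefix='111' -> emit 'g', reset
Bit 3: prefix='0' -> emit 'p', reset
Bit 4: prefix='1' (no match yet)
Bit 5: prefix='10' (no match yet)
Bit 6: prefix='101' -> emit 'b', reset
Bit 7: prefix='1' (no match yet)
Bit 8: prefix='10' (no match yet)
Bit 9: prefix='101' -> emit 'b', reset
Bit 10: prefix='0' -> emit 'p', reset
Bit 11: prefix='1' (no match yet)
Bit 12: prefix='10' (no match yet)
Bit 13: prefix='101' -> emit 'b', reset
Bit 14: prefix='1' (no match yet)
Bit 15: prefix='11' (no match yet)
Bit 16: prefix='110' -> emit 'e', reset
Bit 17: prefix='1' (no match yet)
Bit 18: prefix='10' (no match yet)
Bit 19: prefix='100' -> emit 'a', reset
Bit 20: prefix='1' (no match yet)

Answer: 1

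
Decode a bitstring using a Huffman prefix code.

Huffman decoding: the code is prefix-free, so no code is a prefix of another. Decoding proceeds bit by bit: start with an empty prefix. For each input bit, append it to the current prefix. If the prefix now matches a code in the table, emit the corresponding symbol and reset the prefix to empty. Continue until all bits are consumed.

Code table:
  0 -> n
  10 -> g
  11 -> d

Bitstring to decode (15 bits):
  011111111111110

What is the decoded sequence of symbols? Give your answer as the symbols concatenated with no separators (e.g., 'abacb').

Bit 0: prefix='0' -> emit 'n', reset
Bit 1: prefix='1' (no match yet)
Bit 2: prefix='11' -> emit 'd', reset
Bit 3: prefix='1' (no match yet)
Bit 4: prefix='11' -> emit 'd', reset
Bit 5: prefix='1' (no match yet)
Bit 6: prefix='11' -> emit 'd', reset
Bit 7: prefix='1' (no match yet)
Bit 8: prefix='11' -> emit 'd', reset
Bit 9: prefix='1' (no match yet)
Bit 10: prefix='11' -> emit 'd', reset
Bit 11: prefix='1' (no match yet)
Bit 12: prefix='11' -> emit 'd', reset
Bit 13: prefix='1' (no match yet)
Bit 14: prefix='10' -> emit 'g', reset

Answer: nddddddg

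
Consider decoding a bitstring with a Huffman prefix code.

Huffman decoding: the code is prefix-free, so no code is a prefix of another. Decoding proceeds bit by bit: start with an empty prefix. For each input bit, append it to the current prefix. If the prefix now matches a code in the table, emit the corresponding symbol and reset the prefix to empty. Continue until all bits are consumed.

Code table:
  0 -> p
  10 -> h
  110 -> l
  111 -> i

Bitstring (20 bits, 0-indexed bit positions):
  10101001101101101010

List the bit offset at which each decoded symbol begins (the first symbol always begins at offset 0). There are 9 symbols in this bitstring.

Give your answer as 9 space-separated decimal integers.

Bit 0: prefix='1' (no match yet)
Bit 1: prefix='10' -> emit 'h', reset
Bit 2: prefix='1' (no match yet)
Bit 3: prefix='10' -> emit 'h', reset
Bit 4: prefix='1' (no match yet)
Bit 5: prefix='10' -> emit 'h', reset
Bit 6: prefix='0' -> emit 'p', reset
Bit 7: prefix='1' (no match yet)
Bit 8: prefix='11' (no match yet)
Bit 9: prefix='110' -> emit 'l', reset
Bit 10: prefix='1' (no match yet)
Bit 11: prefix='11' (no match yet)
Bit 12: prefix='110' -> emit 'l', reset
Bit 13: prefix='1' (no match yet)
Bit 14: prefix='11' (no match yet)
Bit 15: prefix='110' -> emit 'l', reset
Bit 16: prefix='1' (no match yet)
Bit 17: prefix='10' -> emit 'h', reset
Bit 18: prefix='1' (no match yet)
Bit 19: prefix='10' -> emit 'h', reset

Answer: 0 2 4 6 7 10 13 16 18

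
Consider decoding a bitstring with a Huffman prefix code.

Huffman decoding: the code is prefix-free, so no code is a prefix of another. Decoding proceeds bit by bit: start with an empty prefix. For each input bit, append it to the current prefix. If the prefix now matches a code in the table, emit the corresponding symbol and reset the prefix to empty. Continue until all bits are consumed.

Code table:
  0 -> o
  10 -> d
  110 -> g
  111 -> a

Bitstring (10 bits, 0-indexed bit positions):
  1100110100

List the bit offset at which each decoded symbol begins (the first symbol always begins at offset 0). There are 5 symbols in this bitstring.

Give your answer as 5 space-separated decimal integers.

Answer: 0 3 4 7 9

Derivation:
Bit 0: prefix='1' (no match yet)
Bit 1: prefix='11' (no match yet)
Bit 2: prefix='110' -> emit 'g', reset
Bit 3: prefix='0' -> emit 'o', reset
Bit 4: prefix='1' (no match yet)
Bit 5: prefix='11' (no match yet)
Bit 6: prefix='110' -> emit 'g', reset
Bit 7: prefix='1' (no match yet)
Bit 8: prefix='10' -> emit 'd', reset
Bit 9: prefix='0' -> emit 'o', reset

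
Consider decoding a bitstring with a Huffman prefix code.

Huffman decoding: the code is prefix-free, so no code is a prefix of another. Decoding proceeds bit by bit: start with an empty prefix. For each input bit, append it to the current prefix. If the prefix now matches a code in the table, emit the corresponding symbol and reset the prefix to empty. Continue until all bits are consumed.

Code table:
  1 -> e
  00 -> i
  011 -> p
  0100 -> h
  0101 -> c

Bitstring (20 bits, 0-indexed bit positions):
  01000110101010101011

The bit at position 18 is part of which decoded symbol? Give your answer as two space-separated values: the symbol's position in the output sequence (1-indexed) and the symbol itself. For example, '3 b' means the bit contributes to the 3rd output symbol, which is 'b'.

Bit 0: prefix='0' (no match yet)
Bit 1: prefix='01' (no match yet)
Bit 2: prefix='010' (no match yet)
Bit 3: prefix='0100' -> emit 'h', reset
Bit 4: prefix='0' (no match yet)
Bit 5: prefix='01' (no match yet)
Bit 6: prefix='011' -> emit 'p', reset
Bit 7: prefix='0' (no match yet)
Bit 8: prefix='01' (no match yet)
Bit 9: prefix='010' (no match yet)
Bit 10: prefix='0101' -> emit 'c', reset
Bit 11: prefix='0' (no match yet)
Bit 12: prefix='01' (no match yet)
Bit 13: prefix='010' (no match yet)
Bit 14: prefix='0101' -> emit 'c', reset
Bit 15: prefix='0' (no match yet)
Bit 16: prefix='01' (no match yet)
Bit 17: prefix='010' (no match yet)
Bit 18: prefix='0101' -> emit 'c', reset
Bit 19: prefix='1' -> emit 'e', reset

Answer: 5 c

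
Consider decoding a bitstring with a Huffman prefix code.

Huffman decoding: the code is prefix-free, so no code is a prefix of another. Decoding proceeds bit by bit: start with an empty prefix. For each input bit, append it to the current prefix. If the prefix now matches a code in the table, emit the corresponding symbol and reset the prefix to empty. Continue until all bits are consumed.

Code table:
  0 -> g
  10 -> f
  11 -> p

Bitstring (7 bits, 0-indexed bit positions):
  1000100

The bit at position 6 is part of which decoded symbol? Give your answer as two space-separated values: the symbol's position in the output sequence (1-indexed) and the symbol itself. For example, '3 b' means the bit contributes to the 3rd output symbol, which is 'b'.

Answer: 5 g

Derivation:
Bit 0: prefix='1' (no match yet)
Bit 1: prefix='10' -> emit 'f', reset
Bit 2: prefix='0' -> emit 'g', reset
Bit 3: prefix='0' -> emit 'g', reset
Bit 4: prefix='1' (no match yet)
Bit 5: prefix='10' -> emit 'f', reset
Bit 6: prefix='0' -> emit 'g', reset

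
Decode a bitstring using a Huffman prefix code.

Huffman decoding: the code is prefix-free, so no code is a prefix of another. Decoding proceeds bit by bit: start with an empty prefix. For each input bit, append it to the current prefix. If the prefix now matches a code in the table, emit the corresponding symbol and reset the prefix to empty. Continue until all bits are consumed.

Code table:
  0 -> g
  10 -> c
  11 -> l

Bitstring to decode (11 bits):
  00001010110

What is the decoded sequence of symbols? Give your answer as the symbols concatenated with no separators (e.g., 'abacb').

Answer: ggggcclg

Derivation:
Bit 0: prefix='0' -> emit 'g', reset
Bit 1: prefix='0' -> emit 'g', reset
Bit 2: prefix='0' -> emit 'g', reset
Bit 3: prefix='0' -> emit 'g', reset
Bit 4: prefix='1' (no match yet)
Bit 5: prefix='10' -> emit 'c', reset
Bit 6: prefix='1' (no match yet)
Bit 7: prefix='10' -> emit 'c', reset
Bit 8: prefix='1' (no match yet)
Bit 9: prefix='11' -> emit 'l', reset
Bit 10: prefix='0' -> emit 'g', reset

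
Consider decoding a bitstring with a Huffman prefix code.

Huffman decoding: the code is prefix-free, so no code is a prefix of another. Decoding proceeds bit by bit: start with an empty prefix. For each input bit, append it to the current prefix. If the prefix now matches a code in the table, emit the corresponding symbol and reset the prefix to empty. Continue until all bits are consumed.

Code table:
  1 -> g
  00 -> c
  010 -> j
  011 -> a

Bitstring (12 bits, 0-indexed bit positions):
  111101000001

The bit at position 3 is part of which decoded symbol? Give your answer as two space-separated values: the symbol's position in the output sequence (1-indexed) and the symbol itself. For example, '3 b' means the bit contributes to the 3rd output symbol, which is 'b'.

Answer: 4 g

Derivation:
Bit 0: prefix='1' -> emit 'g', reset
Bit 1: prefix='1' -> emit 'g', reset
Bit 2: prefix='1' -> emit 'g', reset
Bit 3: prefix='1' -> emit 'g', reset
Bit 4: prefix='0' (no match yet)
Bit 5: prefix='01' (no match yet)
Bit 6: prefix='010' -> emit 'j', reset
Bit 7: prefix='0' (no match yet)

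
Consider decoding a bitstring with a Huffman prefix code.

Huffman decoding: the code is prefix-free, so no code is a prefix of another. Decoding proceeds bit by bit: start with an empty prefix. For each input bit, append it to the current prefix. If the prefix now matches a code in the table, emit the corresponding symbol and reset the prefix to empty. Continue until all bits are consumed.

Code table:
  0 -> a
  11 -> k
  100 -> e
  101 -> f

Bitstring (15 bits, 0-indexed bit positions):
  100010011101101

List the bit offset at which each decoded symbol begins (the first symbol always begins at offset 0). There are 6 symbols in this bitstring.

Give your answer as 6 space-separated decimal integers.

Bit 0: prefix='1' (no match yet)
Bit 1: prefix='10' (no match yet)
Bit 2: prefix='100' -> emit 'e', reset
Bit 3: prefix='0' -> emit 'a', reset
Bit 4: prefix='1' (no match yet)
Bit 5: prefix='10' (no match yet)
Bit 6: prefix='100' -> emit 'e', reset
Bit 7: prefix='1' (no match yet)
Bit 8: prefix='11' -> emit 'k', reset
Bit 9: prefix='1' (no match yet)
Bit 10: prefix='10' (no match yet)
Bit 11: prefix='101' -> emit 'f', reset
Bit 12: prefix='1' (no match yet)
Bit 13: prefix='10' (no match yet)
Bit 14: prefix='101' -> emit 'f', reset

Answer: 0 3 4 7 9 12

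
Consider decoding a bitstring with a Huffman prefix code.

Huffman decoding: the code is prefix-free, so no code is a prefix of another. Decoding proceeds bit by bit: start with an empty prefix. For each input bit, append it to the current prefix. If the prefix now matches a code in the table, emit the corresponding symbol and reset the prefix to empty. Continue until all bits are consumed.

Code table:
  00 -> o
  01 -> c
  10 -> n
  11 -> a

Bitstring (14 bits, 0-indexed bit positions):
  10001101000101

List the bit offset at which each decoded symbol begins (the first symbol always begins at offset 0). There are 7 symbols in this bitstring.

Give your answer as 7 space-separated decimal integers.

Bit 0: prefix='1' (no match yet)
Bit 1: prefix='10' -> emit 'n', reset
Bit 2: prefix='0' (no match yet)
Bit 3: prefix='00' -> emit 'o', reset
Bit 4: prefix='1' (no match yet)
Bit 5: prefix='11' -> emit 'a', reset
Bit 6: prefix='0' (no match yet)
Bit 7: prefix='01' -> emit 'c', reset
Bit 8: prefix='0' (no match yet)
Bit 9: prefix='00' -> emit 'o', reset
Bit 10: prefix='0' (no match yet)
Bit 11: prefix='01' -> emit 'c', reset
Bit 12: prefix='0' (no match yet)
Bit 13: prefix='01' -> emit 'c', reset

Answer: 0 2 4 6 8 10 12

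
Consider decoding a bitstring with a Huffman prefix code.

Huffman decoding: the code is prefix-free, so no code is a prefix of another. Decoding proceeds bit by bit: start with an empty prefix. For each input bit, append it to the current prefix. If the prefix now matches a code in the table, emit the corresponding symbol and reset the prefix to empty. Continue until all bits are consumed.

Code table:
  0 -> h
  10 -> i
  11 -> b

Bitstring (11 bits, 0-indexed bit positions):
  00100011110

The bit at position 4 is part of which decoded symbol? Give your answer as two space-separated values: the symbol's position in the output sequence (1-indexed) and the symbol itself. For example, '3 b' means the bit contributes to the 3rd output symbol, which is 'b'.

Answer: 4 h

Derivation:
Bit 0: prefix='0' -> emit 'h', reset
Bit 1: prefix='0' -> emit 'h', reset
Bit 2: prefix='1' (no match yet)
Bit 3: prefix='10' -> emit 'i', reset
Bit 4: prefix='0' -> emit 'h', reset
Bit 5: prefix='0' -> emit 'h', reset
Bit 6: prefix='1' (no match yet)
Bit 7: prefix='11' -> emit 'b', reset
Bit 8: prefix='1' (no match yet)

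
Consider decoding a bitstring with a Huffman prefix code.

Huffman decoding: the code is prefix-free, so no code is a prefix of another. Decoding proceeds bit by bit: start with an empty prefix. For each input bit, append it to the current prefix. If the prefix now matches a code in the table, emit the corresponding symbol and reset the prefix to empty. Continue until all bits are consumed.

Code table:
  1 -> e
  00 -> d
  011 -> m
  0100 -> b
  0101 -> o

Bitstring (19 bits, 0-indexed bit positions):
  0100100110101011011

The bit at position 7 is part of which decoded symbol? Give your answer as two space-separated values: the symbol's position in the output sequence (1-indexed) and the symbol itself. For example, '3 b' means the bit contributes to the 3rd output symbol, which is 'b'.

Bit 0: prefix='0' (no match yet)
Bit 1: prefix='01' (no match yet)
Bit 2: prefix='010' (no match yet)
Bit 3: prefix='0100' -> emit 'b', reset
Bit 4: prefix='1' -> emit 'e', reset
Bit 5: prefix='0' (no match yet)
Bit 6: prefix='00' -> emit 'd', reset
Bit 7: prefix='1' -> emit 'e', reset
Bit 8: prefix='1' -> emit 'e', reset
Bit 9: prefix='0' (no match yet)
Bit 10: prefix='01' (no match yet)
Bit 11: prefix='010' (no match yet)

Answer: 4 e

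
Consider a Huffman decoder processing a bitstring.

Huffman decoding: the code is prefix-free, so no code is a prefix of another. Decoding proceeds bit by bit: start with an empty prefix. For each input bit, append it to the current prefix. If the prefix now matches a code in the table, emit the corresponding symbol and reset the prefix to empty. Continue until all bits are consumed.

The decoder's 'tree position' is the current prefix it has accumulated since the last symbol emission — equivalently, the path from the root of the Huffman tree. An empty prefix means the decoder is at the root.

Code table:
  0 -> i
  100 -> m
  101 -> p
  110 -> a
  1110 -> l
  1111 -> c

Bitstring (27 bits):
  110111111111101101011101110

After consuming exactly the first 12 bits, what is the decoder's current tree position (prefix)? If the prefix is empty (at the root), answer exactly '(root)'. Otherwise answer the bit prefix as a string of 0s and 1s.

Answer: 1

Derivation:
Bit 0: prefix='1' (no match yet)
Bit 1: prefix='11' (no match yet)
Bit 2: prefix='110' -> emit 'a', reset
Bit 3: prefix='1' (no match yet)
Bit 4: prefix='11' (no match yet)
Bit 5: prefix='111' (no match yet)
Bit 6: prefix='1111' -> emit 'c', reset
Bit 7: prefix='1' (no match yet)
Bit 8: prefix='11' (no match yet)
Bit 9: prefix='111' (no match yet)
Bit 10: prefix='1111' -> emit 'c', reset
Bit 11: prefix='1' (no match yet)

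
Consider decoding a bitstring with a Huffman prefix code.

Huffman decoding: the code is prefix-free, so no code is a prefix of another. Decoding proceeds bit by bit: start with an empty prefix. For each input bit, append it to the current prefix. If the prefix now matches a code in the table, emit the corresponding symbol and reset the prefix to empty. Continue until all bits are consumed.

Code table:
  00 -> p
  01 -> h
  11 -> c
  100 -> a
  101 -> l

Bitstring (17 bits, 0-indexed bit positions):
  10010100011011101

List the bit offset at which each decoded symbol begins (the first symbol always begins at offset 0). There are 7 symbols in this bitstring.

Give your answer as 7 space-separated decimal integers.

Answer: 0 3 6 8 10 13 15

Derivation:
Bit 0: prefix='1' (no match yet)
Bit 1: prefix='10' (no match yet)
Bit 2: prefix='100' -> emit 'a', reset
Bit 3: prefix='1' (no match yet)
Bit 4: prefix='10' (no match yet)
Bit 5: prefix='101' -> emit 'l', reset
Bit 6: prefix='0' (no match yet)
Bit 7: prefix='00' -> emit 'p', reset
Bit 8: prefix='0' (no match yet)
Bit 9: prefix='01' -> emit 'h', reset
Bit 10: prefix='1' (no match yet)
Bit 11: prefix='10' (no match yet)
Bit 12: prefix='101' -> emit 'l', reset
Bit 13: prefix='1' (no match yet)
Bit 14: prefix='11' -> emit 'c', reset
Bit 15: prefix='0' (no match yet)
Bit 16: prefix='01' -> emit 'h', reset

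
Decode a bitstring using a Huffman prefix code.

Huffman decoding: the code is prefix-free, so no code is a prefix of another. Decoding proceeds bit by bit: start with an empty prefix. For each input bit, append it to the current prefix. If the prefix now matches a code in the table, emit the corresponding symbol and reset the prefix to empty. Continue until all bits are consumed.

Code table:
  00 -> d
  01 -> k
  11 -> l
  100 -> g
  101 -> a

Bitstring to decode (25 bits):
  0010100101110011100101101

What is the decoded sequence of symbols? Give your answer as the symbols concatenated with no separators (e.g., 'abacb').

Answer: dadaldlgaa

Derivation:
Bit 0: prefix='0' (no match yet)
Bit 1: prefix='00' -> emit 'd', reset
Bit 2: prefix='1' (no match yet)
Bit 3: prefix='10' (no match yet)
Bit 4: prefix='101' -> emit 'a', reset
Bit 5: prefix='0' (no match yet)
Bit 6: prefix='00' -> emit 'd', reset
Bit 7: prefix='1' (no match yet)
Bit 8: prefix='10' (no match yet)
Bit 9: prefix='101' -> emit 'a', reset
Bit 10: prefix='1' (no match yet)
Bit 11: prefix='11' -> emit 'l', reset
Bit 12: prefix='0' (no match yet)
Bit 13: prefix='00' -> emit 'd', reset
Bit 14: prefix='1' (no match yet)
Bit 15: prefix='11' -> emit 'l', reset
Bit 16: prefix='1' (no match yet)
Bit 17: prefix='10' (no match yet)
Bit 18: prefix='100' -> emit 'g', reset
Bit 19: prefix='1' (no match yet)
Bit 20: prefix='10' (no match yet)
Bit 21: prefix='101' -> emit 'a', reset
Bit 22: prefix='1' (no match yet)
Bit 23: prefix='10' (no match yet)
Bit 24: prefix='101' -> emit 'a', reset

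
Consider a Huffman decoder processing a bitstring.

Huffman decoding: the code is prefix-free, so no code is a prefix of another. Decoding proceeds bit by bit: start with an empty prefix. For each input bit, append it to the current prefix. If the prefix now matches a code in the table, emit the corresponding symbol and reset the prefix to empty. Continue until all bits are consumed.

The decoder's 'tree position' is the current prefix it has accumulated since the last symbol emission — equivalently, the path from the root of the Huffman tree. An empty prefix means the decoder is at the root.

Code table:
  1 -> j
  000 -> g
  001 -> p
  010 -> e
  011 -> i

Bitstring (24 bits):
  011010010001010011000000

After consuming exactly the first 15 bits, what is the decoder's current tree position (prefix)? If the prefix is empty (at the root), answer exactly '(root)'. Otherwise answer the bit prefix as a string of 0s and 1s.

Bit 0: prefix='0' (no match yet)
Bit 1: prefix='01' (no match yet)
Bit 2: prefix='011' -> emit 'i', reset
Bit 3: prefix='0' (no match yet)
Bit 4: prefix='01' (no match yet)
Bit 5: prefix='010' -> emit 'e', reset
Bit 6: prefix='0' (no match yet)
Bit 7: prefix='01' (no match yet)
Bit 8: prefix='010' -> emit 'e', reset
Bit 9: prefix='0' (no match yet)
Bit 10: prefix='00' (no match yet)
Bit 11: prefix='001' -> emit 'p', reset
Bit 12: prefix='0' (no match yet)
Bit 13: prefix='01' (no match yet)
Bit 14: prefix='010' -> emit 'e', reset

Answer: (root)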